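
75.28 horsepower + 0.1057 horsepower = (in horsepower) 75.39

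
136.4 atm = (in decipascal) 1.382e+08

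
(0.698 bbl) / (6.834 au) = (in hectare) 1.085e-17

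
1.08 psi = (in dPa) 7.446e+04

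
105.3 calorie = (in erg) 4.406e+09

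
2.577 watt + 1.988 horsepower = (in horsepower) 1.991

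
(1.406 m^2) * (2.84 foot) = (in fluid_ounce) 4.115e+04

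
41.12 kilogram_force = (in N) 403.2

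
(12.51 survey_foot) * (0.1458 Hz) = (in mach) 0.001633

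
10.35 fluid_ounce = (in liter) 0.3061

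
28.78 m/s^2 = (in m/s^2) 28.78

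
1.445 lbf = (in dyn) 6.428e+05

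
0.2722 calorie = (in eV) 7.108e+18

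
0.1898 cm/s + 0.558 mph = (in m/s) 0.2513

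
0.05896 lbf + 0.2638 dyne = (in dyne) 2.623e+04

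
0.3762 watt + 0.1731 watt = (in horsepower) 0.0007366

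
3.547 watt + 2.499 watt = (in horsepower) 0.008108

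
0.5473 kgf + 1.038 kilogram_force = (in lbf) 3.495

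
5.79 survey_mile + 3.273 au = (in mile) 3.042e+08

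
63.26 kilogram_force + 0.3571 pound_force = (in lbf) 139.8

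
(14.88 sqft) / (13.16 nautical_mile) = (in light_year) 5.995e-21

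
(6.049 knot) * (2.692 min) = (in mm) 5.026e+05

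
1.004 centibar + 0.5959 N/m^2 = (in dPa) 1.005e+04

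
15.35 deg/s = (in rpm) 2.558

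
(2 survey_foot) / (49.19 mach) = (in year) 1.154e-12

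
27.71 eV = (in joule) 4.44e-18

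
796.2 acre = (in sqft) 3.468e+07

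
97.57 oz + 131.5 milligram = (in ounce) 97.57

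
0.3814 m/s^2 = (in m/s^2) 0.3814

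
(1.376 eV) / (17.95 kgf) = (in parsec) 4.059e-38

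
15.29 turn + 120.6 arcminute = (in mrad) 9.61e+04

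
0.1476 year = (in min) 7.758e+04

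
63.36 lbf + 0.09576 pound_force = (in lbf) 63.46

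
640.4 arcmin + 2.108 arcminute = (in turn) 0.02975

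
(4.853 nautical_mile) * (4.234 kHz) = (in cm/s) 3.805e+09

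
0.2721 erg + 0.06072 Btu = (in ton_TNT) 1.531e-08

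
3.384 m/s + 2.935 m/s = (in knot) 12.28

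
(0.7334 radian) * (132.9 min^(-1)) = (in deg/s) 93.08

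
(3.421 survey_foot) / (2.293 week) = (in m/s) 7.519e-07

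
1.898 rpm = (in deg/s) 11.39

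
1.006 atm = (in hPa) 1019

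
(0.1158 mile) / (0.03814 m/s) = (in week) 0.008079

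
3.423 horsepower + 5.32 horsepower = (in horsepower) 8.743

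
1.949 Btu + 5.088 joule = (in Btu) 1.954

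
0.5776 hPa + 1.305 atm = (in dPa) 1.323e+06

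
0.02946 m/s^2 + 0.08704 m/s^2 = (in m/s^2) 0.1165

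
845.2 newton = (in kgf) 86.19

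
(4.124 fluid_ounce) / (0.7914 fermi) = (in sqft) 1.659e+12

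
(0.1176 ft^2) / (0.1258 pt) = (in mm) 2.462e+05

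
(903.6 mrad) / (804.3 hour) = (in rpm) 2.98e-06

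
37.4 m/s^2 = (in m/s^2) 37.4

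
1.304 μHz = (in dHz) 1.304e-05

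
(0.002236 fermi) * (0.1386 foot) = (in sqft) 1.017e-18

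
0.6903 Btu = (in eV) 4.546e+21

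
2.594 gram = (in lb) 0.005719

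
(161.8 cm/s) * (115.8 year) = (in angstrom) 5.909e+19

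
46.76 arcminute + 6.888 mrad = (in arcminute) 70.44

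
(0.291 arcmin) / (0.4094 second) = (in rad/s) 0.0002068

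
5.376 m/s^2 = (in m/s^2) 5.376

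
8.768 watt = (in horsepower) 0.01176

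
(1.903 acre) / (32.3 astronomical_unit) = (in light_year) 1.685e-25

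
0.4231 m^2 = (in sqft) 4.554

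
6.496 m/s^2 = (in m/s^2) 6.496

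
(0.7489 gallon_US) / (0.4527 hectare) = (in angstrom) 6262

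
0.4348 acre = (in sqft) 1.894e+04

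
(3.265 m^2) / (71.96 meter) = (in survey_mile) 2.819e-05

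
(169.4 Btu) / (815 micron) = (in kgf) 2.236e+07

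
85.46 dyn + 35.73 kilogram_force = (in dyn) 3.504e+07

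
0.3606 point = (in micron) 127.2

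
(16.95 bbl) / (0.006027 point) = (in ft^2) 1.364e+07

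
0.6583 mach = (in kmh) 806.9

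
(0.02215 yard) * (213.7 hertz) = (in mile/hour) 9.682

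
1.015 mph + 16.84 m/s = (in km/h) 62.26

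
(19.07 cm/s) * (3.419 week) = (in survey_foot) 1.294e+06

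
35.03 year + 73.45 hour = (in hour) 3.069e+05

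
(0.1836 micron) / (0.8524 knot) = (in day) 4.846e-12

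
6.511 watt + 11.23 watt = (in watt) 17.74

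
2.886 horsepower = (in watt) 2152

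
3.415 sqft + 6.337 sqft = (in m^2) 0.906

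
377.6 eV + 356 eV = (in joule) 1.175e-16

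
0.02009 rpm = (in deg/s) 0.1205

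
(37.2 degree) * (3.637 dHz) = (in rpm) 2.255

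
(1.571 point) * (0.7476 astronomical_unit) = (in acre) 1.532e+04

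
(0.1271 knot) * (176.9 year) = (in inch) 1.436e+10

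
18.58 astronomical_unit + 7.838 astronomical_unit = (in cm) 3.952e+14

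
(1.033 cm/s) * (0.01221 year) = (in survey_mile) 2.472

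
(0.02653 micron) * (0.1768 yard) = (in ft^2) 4.617e-08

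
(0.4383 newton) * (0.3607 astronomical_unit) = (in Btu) 2.242e+07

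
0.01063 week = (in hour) 1.786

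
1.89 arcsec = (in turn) 1.458e-06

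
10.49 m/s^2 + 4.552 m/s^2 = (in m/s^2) 15.04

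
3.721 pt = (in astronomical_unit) 8.775e-15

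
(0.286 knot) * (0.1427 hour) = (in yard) 82.66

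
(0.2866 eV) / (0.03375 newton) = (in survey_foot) 4.464e-18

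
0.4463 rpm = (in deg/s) 2.678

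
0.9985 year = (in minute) 5.248e+05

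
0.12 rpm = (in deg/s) 0.72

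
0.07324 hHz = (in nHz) 7.324e+09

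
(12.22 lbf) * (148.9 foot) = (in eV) 1.54e+22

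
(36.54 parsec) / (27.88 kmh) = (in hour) 4.044e+13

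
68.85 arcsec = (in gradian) 0.02125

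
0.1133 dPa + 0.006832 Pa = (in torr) 0.0001362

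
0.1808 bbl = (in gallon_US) 7.594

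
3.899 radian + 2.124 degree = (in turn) 0.6264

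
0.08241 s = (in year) 2.613e-09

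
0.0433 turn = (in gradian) 17.32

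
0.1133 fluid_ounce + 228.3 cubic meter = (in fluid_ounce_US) 7.72e+06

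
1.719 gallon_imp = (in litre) 7.815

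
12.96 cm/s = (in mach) 0.0003806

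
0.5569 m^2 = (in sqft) 5.994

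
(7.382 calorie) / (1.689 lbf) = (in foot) 13.49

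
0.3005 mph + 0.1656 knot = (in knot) 0.4267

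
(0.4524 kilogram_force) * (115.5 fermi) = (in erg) 5.124e-06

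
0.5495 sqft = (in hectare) 5.105e-06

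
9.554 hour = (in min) 573.2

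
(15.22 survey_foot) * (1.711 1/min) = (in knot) 0.2572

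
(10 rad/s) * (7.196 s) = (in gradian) 4581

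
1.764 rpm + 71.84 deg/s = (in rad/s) 1.439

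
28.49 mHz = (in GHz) 2.849e-11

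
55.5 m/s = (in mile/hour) 124.1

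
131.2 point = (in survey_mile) 2.876e-05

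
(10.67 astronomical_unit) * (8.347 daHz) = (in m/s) 1.332e+14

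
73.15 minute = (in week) 0.007257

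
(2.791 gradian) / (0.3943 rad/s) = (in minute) 0.001853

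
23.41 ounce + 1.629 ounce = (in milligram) 7.098e+05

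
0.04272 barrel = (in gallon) 1.794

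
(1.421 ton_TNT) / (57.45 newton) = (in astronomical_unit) 0.0006918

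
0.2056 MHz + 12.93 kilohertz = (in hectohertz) 2185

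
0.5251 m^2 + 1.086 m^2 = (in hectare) 0.0001611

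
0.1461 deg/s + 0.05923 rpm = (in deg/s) 0.5015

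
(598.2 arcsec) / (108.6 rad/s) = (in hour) 7.418e-09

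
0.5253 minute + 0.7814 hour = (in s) 2845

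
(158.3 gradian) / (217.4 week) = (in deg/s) 1.084e-06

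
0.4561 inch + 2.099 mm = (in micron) 1.368e+04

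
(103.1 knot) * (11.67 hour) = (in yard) 2.437e+06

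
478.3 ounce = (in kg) 13.56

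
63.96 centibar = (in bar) 0.6396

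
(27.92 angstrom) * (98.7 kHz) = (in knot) 0.0005357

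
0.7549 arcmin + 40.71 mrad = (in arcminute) 140.7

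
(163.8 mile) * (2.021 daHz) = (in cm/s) 5.328e+08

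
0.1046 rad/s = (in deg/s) 5.993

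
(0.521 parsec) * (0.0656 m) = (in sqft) 1.135e+16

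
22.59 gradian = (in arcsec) 7.319e+04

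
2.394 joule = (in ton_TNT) 5.722e-10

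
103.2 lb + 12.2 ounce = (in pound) 104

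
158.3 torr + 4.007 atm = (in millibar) 4271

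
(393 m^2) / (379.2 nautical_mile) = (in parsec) 1.814e-20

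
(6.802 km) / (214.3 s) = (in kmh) 114.3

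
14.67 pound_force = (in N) 65.26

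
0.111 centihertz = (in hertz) 0.00111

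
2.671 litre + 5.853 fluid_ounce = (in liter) 2.844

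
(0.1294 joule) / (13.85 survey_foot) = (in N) 0.03065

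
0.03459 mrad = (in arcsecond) 7.135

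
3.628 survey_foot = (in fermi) 1.106e+15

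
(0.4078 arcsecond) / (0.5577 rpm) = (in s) 3.385e-05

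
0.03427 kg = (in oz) 1.209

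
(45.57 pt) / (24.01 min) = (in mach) 3.277e-08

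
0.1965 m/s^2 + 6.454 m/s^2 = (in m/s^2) 6.651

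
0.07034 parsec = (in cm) 2.17e+17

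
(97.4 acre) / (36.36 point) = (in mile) 1.909e+04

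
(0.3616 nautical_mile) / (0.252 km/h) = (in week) 0.01582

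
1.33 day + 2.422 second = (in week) 0.19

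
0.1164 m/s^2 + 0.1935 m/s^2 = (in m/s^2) 0.3099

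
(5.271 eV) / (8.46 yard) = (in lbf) 2.454e-20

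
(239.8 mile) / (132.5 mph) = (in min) 108.6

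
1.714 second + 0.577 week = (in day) 4.039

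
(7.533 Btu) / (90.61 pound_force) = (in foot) 64.69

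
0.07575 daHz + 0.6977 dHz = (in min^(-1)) 49.64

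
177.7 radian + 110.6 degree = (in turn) 28.59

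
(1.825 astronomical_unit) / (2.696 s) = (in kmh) 3.646e+11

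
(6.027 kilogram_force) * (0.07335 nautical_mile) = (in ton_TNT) 1.919e-06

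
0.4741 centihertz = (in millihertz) 4.741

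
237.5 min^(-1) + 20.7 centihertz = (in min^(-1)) 249.9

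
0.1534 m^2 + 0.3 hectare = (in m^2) 3000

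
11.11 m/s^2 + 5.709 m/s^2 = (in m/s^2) 16.82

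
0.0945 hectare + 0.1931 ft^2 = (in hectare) 0.0945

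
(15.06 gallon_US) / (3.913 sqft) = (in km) 0.0001568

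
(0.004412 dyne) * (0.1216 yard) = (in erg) 0.04906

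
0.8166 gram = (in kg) 0.0008166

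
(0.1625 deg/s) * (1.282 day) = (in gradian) 2e+04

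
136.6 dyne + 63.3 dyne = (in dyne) 199.9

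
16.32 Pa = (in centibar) 0.01632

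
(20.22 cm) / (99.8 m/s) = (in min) 3.377e-05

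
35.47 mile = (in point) 1.618e+08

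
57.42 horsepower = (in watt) 4.282e+04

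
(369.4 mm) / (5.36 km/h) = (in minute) 0.004135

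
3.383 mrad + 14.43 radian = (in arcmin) 4.962e+04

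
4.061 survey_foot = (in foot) 4.061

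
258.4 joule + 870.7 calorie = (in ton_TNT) 9.325e-07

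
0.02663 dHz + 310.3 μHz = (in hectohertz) 2.973e-05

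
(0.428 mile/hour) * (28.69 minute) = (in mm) 3.294e+05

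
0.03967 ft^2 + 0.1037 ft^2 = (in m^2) 0.01332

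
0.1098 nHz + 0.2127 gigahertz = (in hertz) 2.127e+08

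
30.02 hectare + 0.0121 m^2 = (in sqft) 3.231e+06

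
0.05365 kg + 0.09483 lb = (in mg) 9.666e+04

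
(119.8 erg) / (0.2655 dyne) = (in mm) 4512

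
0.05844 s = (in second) 0.05844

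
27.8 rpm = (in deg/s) 166.8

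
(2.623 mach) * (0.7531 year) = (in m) 2.121e+10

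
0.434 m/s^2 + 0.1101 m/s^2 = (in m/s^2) 0.5441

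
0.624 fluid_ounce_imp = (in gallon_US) 0.004684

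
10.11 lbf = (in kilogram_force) 4.586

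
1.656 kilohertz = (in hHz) 16.56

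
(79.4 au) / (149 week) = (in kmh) 4.745e+05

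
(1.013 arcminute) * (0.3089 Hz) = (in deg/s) 0.005215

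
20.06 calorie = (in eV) 5.239e+20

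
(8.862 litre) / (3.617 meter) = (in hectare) 2.45e-07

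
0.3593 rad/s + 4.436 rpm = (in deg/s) 47.2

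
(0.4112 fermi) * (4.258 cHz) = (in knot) 3.403e-17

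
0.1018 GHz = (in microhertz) 1.018e+14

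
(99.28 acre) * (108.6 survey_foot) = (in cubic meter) 1.33e+07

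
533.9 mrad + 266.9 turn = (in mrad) 1.678e+06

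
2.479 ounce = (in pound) 0.1549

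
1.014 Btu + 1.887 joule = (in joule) 1072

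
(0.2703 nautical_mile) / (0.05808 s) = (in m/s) 8619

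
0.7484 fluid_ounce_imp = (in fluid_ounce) 0.719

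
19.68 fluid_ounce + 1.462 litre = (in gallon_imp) 0.4496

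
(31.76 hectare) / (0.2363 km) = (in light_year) 1.421e-13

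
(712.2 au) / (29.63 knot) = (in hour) 1.942e+09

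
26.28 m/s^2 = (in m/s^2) 26.28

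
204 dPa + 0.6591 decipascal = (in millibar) 0.2047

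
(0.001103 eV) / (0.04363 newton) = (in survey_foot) 1.329e-20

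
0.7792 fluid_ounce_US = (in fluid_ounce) 0.7792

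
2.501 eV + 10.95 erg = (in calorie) 2.617e-07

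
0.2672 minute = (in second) 16.03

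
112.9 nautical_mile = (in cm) 2.091e+07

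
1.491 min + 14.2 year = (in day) 5183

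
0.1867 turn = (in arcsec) 2.42e+05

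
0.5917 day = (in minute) 852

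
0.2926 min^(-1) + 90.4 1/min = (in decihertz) 15.12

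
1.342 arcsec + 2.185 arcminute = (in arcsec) 132.4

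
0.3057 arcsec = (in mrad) 0.001482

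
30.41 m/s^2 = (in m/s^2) 30.41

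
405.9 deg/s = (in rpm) 67.65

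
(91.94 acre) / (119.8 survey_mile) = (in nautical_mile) 0.001042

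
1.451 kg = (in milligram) 1.451e+06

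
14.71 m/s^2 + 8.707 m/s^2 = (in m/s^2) 23.42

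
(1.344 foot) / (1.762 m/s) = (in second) 0.2325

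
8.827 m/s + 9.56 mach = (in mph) 7301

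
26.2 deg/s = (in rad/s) 0.4573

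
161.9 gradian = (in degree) 145.7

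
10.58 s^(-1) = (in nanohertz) 1.058e+10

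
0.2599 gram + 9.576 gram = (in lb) 0.02168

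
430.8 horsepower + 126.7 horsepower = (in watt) 4.157e+05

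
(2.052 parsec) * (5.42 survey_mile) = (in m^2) 5.523e+20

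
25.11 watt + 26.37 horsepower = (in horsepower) 26.4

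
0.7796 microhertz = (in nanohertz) 779.6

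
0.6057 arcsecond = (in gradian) 0.0001869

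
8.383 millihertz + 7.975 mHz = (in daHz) 0.001636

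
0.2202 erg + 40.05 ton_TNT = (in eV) 1.046e+30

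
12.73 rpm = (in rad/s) 1.333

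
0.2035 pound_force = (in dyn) 9.052e+04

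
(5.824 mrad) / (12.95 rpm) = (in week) 7.101e-09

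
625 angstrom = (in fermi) 6.25e+07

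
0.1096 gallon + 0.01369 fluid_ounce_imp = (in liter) 0.4153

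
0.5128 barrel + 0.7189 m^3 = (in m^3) 0.8004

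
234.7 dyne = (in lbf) 0.0005276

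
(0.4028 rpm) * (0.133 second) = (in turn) 0.0008929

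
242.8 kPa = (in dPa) 2.428e+06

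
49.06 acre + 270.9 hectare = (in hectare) 290.8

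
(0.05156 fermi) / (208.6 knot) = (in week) 7.944e-25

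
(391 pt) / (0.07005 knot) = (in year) 1.214e-07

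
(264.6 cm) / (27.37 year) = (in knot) 5.959e-09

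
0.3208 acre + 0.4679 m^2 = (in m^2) 1299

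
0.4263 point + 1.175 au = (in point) 4.983e+14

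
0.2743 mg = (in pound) 6.047e-07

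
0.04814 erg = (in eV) 3.005e+10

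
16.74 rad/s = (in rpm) 159.9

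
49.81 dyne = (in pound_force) 0.000112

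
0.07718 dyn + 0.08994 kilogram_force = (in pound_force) 0.1983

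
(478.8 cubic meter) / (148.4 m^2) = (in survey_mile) 0.002005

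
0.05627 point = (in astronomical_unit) 1.327e-16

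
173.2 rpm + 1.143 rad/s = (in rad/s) 19.28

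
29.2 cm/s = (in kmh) 1.051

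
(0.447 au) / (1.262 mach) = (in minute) 2.594e+06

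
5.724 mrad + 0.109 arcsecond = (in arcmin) 19.68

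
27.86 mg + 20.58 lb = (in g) 9335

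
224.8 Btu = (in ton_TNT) 5.669e-05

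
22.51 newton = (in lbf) 5.06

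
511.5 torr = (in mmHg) 511.5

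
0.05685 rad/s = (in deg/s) 3.257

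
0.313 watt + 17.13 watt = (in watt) 17.44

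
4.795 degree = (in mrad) 83.69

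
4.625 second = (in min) 0.07708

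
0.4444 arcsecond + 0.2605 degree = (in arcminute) 15.64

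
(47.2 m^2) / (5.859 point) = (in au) 1.526e-07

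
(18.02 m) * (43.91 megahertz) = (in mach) 2.324e+06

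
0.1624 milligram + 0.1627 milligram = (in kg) 3.251e-07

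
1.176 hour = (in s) 4234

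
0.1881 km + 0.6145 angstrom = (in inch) 7406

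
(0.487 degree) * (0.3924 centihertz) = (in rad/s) 3.335e-05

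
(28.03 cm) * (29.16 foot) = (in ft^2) 26.82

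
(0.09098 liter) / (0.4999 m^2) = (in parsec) 5.898e-21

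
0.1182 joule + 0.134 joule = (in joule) 0.2522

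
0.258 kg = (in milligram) 2.58e+05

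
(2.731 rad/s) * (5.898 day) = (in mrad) 1.392e+09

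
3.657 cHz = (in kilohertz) 3.657e-05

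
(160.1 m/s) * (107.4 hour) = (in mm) 6.19e+10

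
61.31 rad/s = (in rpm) 585.5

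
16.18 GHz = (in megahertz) 1.618e+04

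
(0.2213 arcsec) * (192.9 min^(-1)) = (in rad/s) 3.449e-06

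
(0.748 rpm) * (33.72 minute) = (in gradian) 1.009e+04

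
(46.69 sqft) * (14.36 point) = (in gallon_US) 5.805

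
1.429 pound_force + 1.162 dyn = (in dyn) 6.357e+05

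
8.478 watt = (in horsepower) 0.01137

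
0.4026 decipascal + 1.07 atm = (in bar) 1.084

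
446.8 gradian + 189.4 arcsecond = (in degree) 402.2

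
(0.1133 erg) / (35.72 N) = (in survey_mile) 1.971e-13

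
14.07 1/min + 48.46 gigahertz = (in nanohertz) 4.846e+19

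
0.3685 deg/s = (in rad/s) 0.006432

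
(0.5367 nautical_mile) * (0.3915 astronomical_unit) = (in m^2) 5.821e+13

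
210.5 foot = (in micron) 6.416e+07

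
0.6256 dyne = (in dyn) 0.6256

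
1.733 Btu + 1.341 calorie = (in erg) 1.834e+10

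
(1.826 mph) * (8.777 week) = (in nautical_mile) 2340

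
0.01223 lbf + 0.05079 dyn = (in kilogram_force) 0.005547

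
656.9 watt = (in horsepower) 0.8809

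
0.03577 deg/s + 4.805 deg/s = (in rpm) 0.8068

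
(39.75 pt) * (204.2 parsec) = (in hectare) 8.836e+12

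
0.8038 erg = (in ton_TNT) 1.921e-17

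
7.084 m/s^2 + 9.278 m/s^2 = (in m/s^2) 16.36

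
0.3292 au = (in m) 4.925e+10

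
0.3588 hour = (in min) 21.53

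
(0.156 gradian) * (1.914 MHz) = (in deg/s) 2.687e+05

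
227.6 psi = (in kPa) 1569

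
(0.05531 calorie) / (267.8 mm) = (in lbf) 0.1943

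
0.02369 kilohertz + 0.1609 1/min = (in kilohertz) 0.02369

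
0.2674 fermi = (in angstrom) 2.674e-06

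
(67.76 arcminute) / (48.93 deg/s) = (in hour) 6.411e-06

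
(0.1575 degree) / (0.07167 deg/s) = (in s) 2.198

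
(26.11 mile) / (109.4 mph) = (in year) 2.724e-05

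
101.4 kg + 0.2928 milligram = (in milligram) 1.014e+08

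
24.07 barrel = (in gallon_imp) 841.8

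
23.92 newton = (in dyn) 2.392e+06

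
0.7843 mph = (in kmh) 1.262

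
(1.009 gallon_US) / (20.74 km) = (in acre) 4.551e-11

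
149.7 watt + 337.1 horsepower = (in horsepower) 337.3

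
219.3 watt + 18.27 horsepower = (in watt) 1.384e+04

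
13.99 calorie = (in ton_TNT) 1.399e-08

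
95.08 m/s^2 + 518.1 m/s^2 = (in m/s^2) 613.2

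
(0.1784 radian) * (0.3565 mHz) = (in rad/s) 6.36e-05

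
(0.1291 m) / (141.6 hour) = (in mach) 7.438e-10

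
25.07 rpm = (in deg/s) 150.4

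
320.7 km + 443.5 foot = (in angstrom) 3.208e+15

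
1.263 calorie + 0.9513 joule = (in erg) 6.236e+07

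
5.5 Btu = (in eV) 3.622e+22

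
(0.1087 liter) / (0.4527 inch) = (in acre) 2.336e-06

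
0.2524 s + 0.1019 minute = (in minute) 0.1061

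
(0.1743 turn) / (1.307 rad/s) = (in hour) 0.0002328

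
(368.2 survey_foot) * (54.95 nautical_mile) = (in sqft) 1.229e+08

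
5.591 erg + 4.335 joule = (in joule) 4.335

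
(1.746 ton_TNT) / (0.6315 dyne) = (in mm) 1.157e+18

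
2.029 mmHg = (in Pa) 270.5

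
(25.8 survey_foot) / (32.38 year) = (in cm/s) 7.701e-07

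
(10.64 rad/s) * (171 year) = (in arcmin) 1.973e+14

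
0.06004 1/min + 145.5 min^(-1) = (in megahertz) 2.426e-06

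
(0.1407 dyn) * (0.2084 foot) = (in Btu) 8.471e-11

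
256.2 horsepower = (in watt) 1.91e+05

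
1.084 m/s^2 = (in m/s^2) 1.084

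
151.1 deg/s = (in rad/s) 2.637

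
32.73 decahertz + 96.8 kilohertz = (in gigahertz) 9.713e-05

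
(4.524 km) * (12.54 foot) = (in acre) 4.273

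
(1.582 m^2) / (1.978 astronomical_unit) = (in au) 3.574e-23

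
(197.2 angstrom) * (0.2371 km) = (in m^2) 4.676e-06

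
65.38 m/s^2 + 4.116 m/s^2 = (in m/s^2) 69.5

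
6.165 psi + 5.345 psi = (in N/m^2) 7.936e+04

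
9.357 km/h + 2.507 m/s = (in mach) 0.015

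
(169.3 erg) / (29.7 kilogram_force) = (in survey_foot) 1.907e-07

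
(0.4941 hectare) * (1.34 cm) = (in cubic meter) 66.21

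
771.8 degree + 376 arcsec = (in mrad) 1.347e+04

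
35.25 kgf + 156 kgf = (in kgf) 191.2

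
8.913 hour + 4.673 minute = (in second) 3.237e+04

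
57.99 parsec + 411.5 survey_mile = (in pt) 5.072e+21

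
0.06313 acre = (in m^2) 255.5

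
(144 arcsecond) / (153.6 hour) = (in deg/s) 7.234e-08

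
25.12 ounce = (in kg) 0.7121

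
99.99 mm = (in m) 0.09999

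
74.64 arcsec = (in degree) 0.02073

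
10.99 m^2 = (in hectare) 0.001099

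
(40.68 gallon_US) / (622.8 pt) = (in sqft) 7.544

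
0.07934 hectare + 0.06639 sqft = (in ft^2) 8540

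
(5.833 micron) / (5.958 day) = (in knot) 2.203e-11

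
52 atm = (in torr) 3.952e+04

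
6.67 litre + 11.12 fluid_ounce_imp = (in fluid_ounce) 236.2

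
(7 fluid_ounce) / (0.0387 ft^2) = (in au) 3.849e-13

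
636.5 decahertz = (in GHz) 6.365e-06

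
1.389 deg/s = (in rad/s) 0.02424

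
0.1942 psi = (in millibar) 13.39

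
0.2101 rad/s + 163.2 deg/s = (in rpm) 29.21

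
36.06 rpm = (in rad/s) 3.776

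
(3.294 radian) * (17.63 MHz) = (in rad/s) 5.807e+07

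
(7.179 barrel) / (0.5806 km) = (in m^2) 0.001966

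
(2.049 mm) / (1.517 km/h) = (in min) 8.104e-05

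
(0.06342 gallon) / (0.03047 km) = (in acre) 1.947e-09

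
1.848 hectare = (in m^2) 1.848e+04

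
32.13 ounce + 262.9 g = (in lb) 2.588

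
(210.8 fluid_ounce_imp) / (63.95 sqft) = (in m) 0.001008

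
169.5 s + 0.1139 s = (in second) 169.6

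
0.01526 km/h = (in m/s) 0.004239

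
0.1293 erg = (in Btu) 1.226e-11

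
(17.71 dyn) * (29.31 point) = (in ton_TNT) 4.377e-16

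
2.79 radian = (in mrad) 2790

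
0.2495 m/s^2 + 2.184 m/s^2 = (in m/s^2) 2.433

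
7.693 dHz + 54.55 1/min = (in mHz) 1678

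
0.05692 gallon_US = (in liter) 0.2155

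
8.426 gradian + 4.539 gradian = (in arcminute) 700.1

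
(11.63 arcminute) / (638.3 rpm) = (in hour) 1.406e-08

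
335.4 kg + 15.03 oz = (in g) 3.358e+05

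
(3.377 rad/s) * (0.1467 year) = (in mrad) 1.562e+10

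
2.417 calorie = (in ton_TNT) 2.417e-09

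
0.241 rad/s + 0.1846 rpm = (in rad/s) 0.2603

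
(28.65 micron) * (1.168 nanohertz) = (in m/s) 3.346e-14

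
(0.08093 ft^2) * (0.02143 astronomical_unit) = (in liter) 2.41e+10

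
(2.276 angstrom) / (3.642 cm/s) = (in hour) 1.736e-12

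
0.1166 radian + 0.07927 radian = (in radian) 0.1959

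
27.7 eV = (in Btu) 4.206e-21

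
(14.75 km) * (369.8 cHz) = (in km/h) 1.964e+05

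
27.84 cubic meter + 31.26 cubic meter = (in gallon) 1.561e+04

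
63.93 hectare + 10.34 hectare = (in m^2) 7.427e+05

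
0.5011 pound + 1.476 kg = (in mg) 1.703e+06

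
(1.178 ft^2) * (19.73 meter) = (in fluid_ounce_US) 7.301e+04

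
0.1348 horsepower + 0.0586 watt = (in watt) 100.6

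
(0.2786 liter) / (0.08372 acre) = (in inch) 3.237e-05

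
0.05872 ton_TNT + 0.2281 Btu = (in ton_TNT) 0.05872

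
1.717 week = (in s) 1.038e+06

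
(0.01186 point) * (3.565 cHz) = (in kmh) 5.37e-07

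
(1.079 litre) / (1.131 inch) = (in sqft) 0.4043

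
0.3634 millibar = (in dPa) 363.4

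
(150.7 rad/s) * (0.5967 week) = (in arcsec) 1.122e+13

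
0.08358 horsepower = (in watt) 62.33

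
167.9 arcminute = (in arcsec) 1.007e+04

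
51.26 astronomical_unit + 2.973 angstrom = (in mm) 7.668e+15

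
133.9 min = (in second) 8034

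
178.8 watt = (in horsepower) 0.2398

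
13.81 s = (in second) 13.81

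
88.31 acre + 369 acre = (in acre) 457.3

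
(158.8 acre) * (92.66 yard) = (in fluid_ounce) 1.841e+12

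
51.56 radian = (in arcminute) 1.773e+05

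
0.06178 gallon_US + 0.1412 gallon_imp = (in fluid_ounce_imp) 30.82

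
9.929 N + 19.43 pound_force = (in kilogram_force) 9.826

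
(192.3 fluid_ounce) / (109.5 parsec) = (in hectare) 1.683e-25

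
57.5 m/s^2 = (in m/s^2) 57.5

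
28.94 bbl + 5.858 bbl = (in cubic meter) 5.532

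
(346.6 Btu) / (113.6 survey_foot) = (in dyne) 1.056e+09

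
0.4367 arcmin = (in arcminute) 0.4367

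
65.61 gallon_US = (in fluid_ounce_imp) 8741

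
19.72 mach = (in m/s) 6715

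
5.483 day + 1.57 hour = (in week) 0.7926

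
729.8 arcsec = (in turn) 0.0005631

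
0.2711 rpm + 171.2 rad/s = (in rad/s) 171.2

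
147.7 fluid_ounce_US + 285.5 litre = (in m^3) 0.2899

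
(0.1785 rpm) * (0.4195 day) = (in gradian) 4.313e+04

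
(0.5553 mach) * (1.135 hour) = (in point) 2.19e+09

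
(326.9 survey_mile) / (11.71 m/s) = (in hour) 12.48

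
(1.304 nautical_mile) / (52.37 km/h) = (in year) 5.264e-06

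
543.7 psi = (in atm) 37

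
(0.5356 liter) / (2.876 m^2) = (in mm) 0.1862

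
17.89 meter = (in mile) 0.01112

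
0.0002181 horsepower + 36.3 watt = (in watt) 36.46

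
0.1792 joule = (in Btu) 0.0001698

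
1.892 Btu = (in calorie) 477.1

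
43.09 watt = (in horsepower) 0.05778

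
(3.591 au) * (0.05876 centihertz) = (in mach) 9.271e+05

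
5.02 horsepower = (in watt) 3743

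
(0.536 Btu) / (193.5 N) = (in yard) 3.196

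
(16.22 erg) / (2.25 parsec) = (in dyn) 2.336e-18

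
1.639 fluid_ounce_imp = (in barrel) 0.0002929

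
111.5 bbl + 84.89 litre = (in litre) 1.781e+04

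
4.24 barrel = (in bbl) 4.24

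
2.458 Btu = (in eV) 1.619e+22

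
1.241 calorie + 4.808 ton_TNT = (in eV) 1.256e+29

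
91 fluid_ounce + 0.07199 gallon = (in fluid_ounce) 100.2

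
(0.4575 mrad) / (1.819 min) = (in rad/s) 4.192e-06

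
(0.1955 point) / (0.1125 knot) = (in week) 1.97e-09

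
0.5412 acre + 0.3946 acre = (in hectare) 0.3787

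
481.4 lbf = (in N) 2141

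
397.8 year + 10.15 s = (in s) 1.255e+10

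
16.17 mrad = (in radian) 0.01617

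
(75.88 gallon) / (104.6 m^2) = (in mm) 2.746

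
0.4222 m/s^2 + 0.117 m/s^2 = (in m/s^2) 0.5392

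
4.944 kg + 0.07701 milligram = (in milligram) 4.944e+06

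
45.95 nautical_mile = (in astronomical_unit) 5.689e-07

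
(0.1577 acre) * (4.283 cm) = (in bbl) 171.9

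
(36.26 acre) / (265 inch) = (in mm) 2.18e+07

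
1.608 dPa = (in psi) 2.332e-05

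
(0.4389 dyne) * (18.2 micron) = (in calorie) 1.909e-11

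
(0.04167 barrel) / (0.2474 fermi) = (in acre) 6.617e+09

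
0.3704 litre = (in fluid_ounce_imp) 13.04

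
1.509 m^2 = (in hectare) 0.0001509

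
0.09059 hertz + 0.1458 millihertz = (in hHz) 0.0009074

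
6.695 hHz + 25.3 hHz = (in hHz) 32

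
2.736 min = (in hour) 0.0456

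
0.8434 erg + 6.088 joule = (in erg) 6.088e+07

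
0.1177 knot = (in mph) 0.1354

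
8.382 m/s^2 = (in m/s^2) 8.382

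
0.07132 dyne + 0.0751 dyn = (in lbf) 3.292e-07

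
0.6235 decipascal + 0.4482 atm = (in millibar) 454.1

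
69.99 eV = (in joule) 1.121e-17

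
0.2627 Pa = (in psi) 3.81e-05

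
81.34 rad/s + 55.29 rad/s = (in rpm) 1305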